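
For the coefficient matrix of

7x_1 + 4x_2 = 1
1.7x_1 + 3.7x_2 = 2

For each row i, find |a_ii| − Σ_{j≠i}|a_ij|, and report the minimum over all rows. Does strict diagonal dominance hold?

2

row 1: |7| − (4) = 3
row 2: |3.7| − (1.7) = 2
minimum over rows = 2 → strictly diagonally dominant (convergence guaranteed)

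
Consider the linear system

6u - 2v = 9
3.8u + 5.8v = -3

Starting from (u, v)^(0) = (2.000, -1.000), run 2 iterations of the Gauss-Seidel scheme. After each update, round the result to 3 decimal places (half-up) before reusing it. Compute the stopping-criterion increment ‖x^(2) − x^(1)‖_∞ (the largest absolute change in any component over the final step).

Iteration 1:
  u = (9 - (-2)·-1.000) / (6) = 1.167
  v = (-3 - (3.8)·1.167) / (5.8) = -1.282
Iteration 2:
  u = (9 - (-2)·-1.282) / (6) = 1.073
  v = (-3 - (3.8)·1.073) / (5.8) = -1.220
Change: (-0.094, 0.062) → max |·| = 0.094

0.094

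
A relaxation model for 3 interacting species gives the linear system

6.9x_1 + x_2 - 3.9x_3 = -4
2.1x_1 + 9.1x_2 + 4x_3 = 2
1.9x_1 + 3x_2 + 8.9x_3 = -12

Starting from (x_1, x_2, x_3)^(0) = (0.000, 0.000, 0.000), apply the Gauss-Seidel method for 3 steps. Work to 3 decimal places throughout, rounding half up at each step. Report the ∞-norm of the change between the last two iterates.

Iteration 1:
  x_1 = (-4 - (1)·0.000 - (-3.9)·0.000) / (6.9) = -0.580
  x_2 = (2 - (2.1)·-0.580 - (4)·0.000) / (9.1) = 0.354
  x_3 = (-12 - (1.9)·-0.580 - (3)·0.354) / (8.9) = -1.344
Iteration 2:
  x_1 = (-4 - (1)·0.354 - (-3.9)·-1.344) / (6.9) = -1.391
  x_2 = (2 - (2.1)·-1.391 - (4)·-1.344) / (9.1) = 1.132
  x_3 = (-12 - (1.9)·-1.391 - (3)·1.132) / (8.9) = -1.433
Iteration 3:
  x_1 = (-4 - (1)·1.132 - (-3.9)·-1.433) / (6.9) = -1.554
  x_2 = (2 - (2.1)·-1.554 - (4)·-1.433) / (9.1) = 1.208
  x_3 = (-12 - (1.9)·-1.554 - (3)·1.208) / (8.9) = -1.424
Change: (-0.163, 0.076, 0.009) → max |·| = 0.163

0.163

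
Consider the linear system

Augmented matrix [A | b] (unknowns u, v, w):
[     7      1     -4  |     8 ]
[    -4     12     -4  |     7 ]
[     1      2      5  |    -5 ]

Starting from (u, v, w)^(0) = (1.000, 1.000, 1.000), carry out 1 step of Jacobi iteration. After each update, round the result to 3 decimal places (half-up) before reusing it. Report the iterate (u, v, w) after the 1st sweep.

(1.571, 1.250, -1.600)

Iteration 1:
  u = (8 - (1)·1.000 - (-4)·1.000) / (7) = 1.571
  v = (7 - (-4)·1.000 - (-4)·1.000) / (12) = 1.250
  w = (-5 - (1)·1.000 - (2)·1.000) / (5) = -1.600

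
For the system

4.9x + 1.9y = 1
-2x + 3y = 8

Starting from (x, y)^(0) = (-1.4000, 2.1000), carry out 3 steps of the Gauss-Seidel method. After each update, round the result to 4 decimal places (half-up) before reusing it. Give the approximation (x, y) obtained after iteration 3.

Iteration 1:
  x = (1 - (1.9)·2.1000) / (4.9) = -0.6102
  y = (8 - (-2)·-0.6102) / (3) = 2.2599
Iteration 2:
  x = (1 - (1.9)·2.2599) / (4.9) = -0.6722
  y = (8 - (-2)·-0.6722) / (3) = 2.2185
Iteration 3:
  x = (1 - (1.9)·2.2185) / (4.9) = -0.6562
  y = (8 - (-2)·-0.6562) / (3) = 2.2292

(-0.6562, 2.2292)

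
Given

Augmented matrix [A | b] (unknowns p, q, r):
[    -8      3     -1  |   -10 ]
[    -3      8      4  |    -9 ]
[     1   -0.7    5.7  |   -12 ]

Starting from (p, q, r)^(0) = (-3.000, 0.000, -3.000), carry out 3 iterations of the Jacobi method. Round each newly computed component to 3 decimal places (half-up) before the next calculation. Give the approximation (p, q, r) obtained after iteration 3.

Iteration 1:
  p = (-10 - (3)·0.000 - (-1)·-3.000) / (-8) = 1.625
  q = (-9 - (-3)·-3.000 - (4)·-3.000) / (8) = -0.750
  r = (-12 - (1)·-3.000 - (-0.7)·0.000) / (5.7) = -1.579
Iteration 2:
  p = (-10 - (3)·-0.750 - (-1)·-1.579) / (-8) = 1.166
  q = (-9 - (-3)·1.625 - (4)·-1.579) / (8) = 0.274
  r = (-12 - (1)·1.625 - (-0.7)·-0.750) / (5.7) = -2.482
Iteration 3:
  p = (-10 - (3)·0.274 - (-1)·-2.482) / (-8) = 1.663
  q = (-9 - (-3)·1.166 - (4)·-2.482) / (8) = 0.553
  r = (-12 - (1)·1.166 - (-0.7)·0.274) / (5.7) = -2.276

(1.663, 0.553, -2.276)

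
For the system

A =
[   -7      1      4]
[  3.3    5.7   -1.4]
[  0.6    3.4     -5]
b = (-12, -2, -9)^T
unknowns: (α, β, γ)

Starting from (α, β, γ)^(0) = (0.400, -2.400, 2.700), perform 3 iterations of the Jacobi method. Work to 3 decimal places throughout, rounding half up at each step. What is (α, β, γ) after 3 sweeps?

(2.691, -0.880, 0.672)

Iteration 1:
  α = (-12 - (1)·-2.400 - (4)·2.700) / (-7) = 2.914
  β = (-2 - (3.3)·0.400 - (-1.4)·2.700) / (5.7) = 0.081
  γ = (-9 - (0.6)·0.400 - (3.4)·-2.400) / (-5) = 0.216
Iteration 2:
  α = (-12 - (1)·0.081 - (4)·0.216) / (-7) = 1.849
  β = (-2 - (3.3)·2.914 - (-1.4)·0.216) / (5.7) = -1.985
  γ = (-9 - (0.6)·2.914 - (3.4)·0.081) / (-5) = 2.205
Iteration 3:
  α = (-12 - (1)·-1.985 - (4)·2.205) / (-7) = 2.691
  β = (-2 - (3.3)·1.849 - (-1.4)·2.205) / (5.7) = -0.880
  γ = (-9 - (0.6)·1.849 - (3.4)·-1.985) / (-5) = 0.672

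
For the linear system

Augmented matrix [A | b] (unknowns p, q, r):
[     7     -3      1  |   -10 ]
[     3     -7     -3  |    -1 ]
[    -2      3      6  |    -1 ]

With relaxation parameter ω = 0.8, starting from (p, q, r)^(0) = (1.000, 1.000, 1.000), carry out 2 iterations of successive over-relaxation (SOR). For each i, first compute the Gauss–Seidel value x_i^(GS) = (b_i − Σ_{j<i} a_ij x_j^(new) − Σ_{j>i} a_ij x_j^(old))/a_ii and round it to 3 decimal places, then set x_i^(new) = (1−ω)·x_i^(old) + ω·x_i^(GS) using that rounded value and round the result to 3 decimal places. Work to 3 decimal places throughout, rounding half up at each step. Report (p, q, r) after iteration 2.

Iteration 1:
  p: GS value = (-10 - (-3)·1.000 - (1)·1.000) / (7) = -1.143;  p ← (1−ω)·1.000 + ω·-1.143 = -0.714
  q: GS value = (-1 - (3)·-0.714 - (-3)·1.000) / (-7) = -0.592;  q ← (1−ω)·1.000 + ω·-0.592 = -0.274
  r: GS value = (-1 - (-2)·-0.714 - (3)·-0.274) / (6) = -0.268;  r ← (1−ω)·1.000 + ω·-0.268 = -0.014
Iteration 2:
  p: GS value = (-10 - (-3)·-0.274 - (1)·-0.014) / (7) = -1.544;  p ← (1−ω)·-0.714 + ω·-1.544 = -1.378
  q: GS value = (-1 - (3)·-1.378 - (-3)·-0.014) / (-7) = -0.442;  q ← (1−ω)·-0.274 + ω·-0.442 = -0.408
  r: GS value = (-1 - (-2)·-1.378 - (3)·-0.408) / (6) = -0.422;  r ← (1−ω)·-0.014 + ω·-0.422 = -0.340

(-1.378, -0.408, -0.340)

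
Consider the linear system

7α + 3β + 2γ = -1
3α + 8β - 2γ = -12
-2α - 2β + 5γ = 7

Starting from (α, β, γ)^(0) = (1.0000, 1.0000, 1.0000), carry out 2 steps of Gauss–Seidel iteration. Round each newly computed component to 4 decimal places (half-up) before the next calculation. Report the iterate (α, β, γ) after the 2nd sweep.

Iteration 1:
  α = (-1 - (3)·1.0000 - (2)·1.0000) / (7) = -0.8571
  β = (-12 - (3)·-0.8571 - (-2)·1.0000) / (8) = -0.9286
  γ = (7 - (-2)·-0.8571 - (-2)·-0.9286) / (5) = 0.6857
Iteration 2:
  α = (-1 - (3)·-0.9286 - (2)·0.6857) / (7) = 0.0592
  β = (-12 - (3)·0.0592 - (-2)·0.6857) / (8) = -1.3508
  γ = (7 - (-2)·0.0592 - (-2)·-1.3508) / (5) = 0.8834

(0.0592, -1.3508, 0.8834)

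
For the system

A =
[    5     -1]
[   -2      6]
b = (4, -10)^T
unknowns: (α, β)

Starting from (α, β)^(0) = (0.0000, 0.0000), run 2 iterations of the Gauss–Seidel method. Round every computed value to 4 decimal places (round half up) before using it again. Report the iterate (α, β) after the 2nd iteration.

Iteration 1:
  α = (4 - (-1)·0.0000) / (5) = 0.8000
  β = (-10 - (-2)·0.8000) / (6) = -1.4000
Iteration 2:
  α = (4 - (-1)·-1.4000) / (5) = 0.5200
  β = (-10 - (-2)·0.5200) / (6) = -1.4933

(0.5200, -1.4933)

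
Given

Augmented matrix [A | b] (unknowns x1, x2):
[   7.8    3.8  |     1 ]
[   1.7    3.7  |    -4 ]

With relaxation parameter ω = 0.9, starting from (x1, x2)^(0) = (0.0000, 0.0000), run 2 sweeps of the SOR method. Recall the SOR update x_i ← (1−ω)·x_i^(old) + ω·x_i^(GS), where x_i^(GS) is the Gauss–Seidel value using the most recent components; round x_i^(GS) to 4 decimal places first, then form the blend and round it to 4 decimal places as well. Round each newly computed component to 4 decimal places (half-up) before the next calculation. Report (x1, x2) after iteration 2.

Iteration 1:
  x1: GS value = (1 - (3.8)·0.0000) / (7.8) = 0.1282;  x1 ← (1−ω)·0.0000 + ω·0.1282 = 0.1154
  x2: GS value = (-4 - (1.7)·0.1154) / (3.7) = -1.1341;  x2 ← (1−ω)·0.0000 + ω·-1.1341 = -1.0207
Iteration 2:
  x1: GS value = (1 - (3.8)·-1.0207) / (7.8) = 0.6255;  x1 ← (1−ω)·0.1154 + ω·0.6255 = 0.5745
  x2: GS value = (-4 - (1.7)·0.5745) / (3.7) = -1.3450;  x2 ← (1−ω)·-1.0207 + ω·-1.3450 = -1.3126

(0.5745, -1.3126)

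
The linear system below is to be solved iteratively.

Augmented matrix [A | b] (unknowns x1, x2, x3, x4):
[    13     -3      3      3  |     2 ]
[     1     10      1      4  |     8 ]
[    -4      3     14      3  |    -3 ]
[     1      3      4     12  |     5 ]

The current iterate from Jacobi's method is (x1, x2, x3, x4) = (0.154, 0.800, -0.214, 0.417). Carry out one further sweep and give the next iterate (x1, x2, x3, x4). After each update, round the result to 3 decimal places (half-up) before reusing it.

(0.292, 0.639, -0.431, 0.275)

One sweep:
  x1 = (2 - (-3)·0.800 - (3)·-0.214 - (3)·0.417) / (13) = 0.292
  x2 = (8 - (1)·0.154 - (1)·-0.214 - (4)·0.417) / (10) = 0.639
  x3 = (-3 - (-4)·0.154 - (3)·0.800 - (3)·0.417) / (14) = -0.431
  x4 = (5 - (1)·0.154 - (3)·0.800 - (4)·-0.214) / (12) = 0.275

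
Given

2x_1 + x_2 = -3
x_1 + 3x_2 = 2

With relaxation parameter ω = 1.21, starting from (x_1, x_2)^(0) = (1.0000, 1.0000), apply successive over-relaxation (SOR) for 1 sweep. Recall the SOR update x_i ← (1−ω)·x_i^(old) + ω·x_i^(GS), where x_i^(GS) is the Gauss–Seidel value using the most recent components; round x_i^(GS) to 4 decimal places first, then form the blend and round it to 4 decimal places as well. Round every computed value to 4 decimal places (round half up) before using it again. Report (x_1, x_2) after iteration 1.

Iteration 1:
  x_1: GS value = (-3 - (1)·1.0000) / (2) = -2.0000;  x_1 ← (1−ω)·1.0000 + ω·-2.0000 = -2.6300
  x_2: GS value = (2 - (1)·-2.6300) / (3) = 1.5433;  x_2 ← (1−ω)·1.0000 + ω·1.5433 = 1.6574

(-2.6300, 1.6574)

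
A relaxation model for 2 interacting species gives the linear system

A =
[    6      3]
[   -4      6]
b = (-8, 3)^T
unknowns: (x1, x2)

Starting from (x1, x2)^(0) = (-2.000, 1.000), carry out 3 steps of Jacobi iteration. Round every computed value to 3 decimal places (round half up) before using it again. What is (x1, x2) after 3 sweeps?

Iteration 1:
  x1 = (-8 - (3)·1.000) / (6) = -1.833
  x2 = (3 - (-4)·-2.000) / (6) = -0.833
Iteration 2:
  x1 = (-8 - (3)·-0.833) / (6) = -0.917
  x2 = (3 - (-4)·-1.833) / (6) = -0.722
Iteration 3:
  x1 = (-8 - (3)·-0.722) / (6) = -0.972
  x2 = (3 - (-4)·-0.917) / (6) = -0.111

(-0.972, -0.111)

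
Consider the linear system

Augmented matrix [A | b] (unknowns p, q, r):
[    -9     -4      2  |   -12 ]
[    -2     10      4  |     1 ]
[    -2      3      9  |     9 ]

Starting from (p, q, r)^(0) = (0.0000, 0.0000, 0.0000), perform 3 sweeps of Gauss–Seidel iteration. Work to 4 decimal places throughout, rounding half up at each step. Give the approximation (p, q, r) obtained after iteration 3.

(1.6695, -0.1045, 1.4058)

Iteration 1:
  p = (-12 - (-4)·0.0000 - (2)·0.0000) / (-9) = 1.3333
  q = (1 - (-2)·1.3333 - (4)·0.0000) / (10) = 0.3667
  r = (9 - (-2)·1.3333 - (3)·0.3667) / (9) = 1.1741
Iteration 2:
  p = (-12 - (-4)·0.3667 - (2)·1.1741) / (-9) = 1.4313
  q = (1 - (-2)·1.4313 - (4)·1.1741) / (10) = -0.0834
  r = (9 - (-2)·1.4313 - (3)·-0.0834) / (9) = 1.3459
Iteration 3:
  p = (-12 - (-4)·-0.0834 - (2)·1.3459) / (-9) = 1.6695
  q = (1 - (-2)·1.6695 - (4)·1.3459) / (10) = -0.1045
  r = (9 - (-2)·1.6695 - (3)·-0.1045) / (9) = 1.4058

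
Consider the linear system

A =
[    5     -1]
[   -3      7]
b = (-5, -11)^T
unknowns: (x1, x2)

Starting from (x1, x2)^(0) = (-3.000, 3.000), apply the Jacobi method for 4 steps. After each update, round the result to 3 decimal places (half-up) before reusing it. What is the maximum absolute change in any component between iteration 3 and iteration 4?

0.100

Iteration 1:
  x1 = (-5 - (-1)·3.000) / (5) = -0.400
  x2 = (-11 - (-3)·-3.000) / (7) = -2.857
Iteration 2:
  x1 = (-5 - (-1)·-2.857) / (5) = -1.571
  x2 = (-11 - (-3)·-0.400) / (7) = -1.743
Iteration 3:
  x1 = (-5 - (-1)·-1.743) / (5) = -1.349
  x2 = (-11 - (-3)·-1.571) / (7) = -2.245
Iteration 4:
  x1 = (-5 - (-1)·-2.245) / (5) = -1.449
  x2 = (-11 - (-3)·-1.349) / (7) = -2.150
Change: (-0.100, 0.095) → max |·| = 0.100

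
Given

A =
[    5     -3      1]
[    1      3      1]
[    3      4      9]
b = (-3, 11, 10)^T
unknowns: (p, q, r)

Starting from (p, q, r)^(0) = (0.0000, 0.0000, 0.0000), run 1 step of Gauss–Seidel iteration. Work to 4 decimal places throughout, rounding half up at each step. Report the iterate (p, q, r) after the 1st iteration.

(-0.6000, 3.8667, -0.4074)

Iteration 1:
  p = (-3 - (-3)·0.0000 - (1)·0.0000) / (5) = -0.6000
  q = (11 - (1)·-0.6000 - (1)·0.0000) / (3) = 3.8667
  r = (10 - (3)·-0.6000 - (4)·3.8667) / (9) = -0.4074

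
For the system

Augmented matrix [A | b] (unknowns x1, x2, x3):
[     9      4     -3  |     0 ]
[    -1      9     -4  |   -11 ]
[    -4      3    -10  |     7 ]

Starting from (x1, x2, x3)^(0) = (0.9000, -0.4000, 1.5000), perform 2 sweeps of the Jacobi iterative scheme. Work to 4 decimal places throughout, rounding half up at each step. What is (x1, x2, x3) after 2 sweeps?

(-0.1908, -1.6714, -1.1078)

Iteration 1:
  x1 = (0 - (4)·-0.4000 - (-3)·1.5000) / (9) = 0.6778
  x2 = (-11 - (-1)·0.9000 - (-4)·1.5000) / (9) = -0.4556
  x3 = (7 - (-4)·0.9000 - (3)·-0.4000) / (-10) = -1.1800
Iteration 2:
  x1 = (0 - (4)·-0.4556 - (-3)·-1.1800) / (9) = -0.1908
  x2 = (-11 - (-1)·0.6778 - (-4)·-1.1800) / (9) = -1.6714
  x3 = (7 - (-4)·0.6778 - (3)·-0.4556) / (-10) = -1.1078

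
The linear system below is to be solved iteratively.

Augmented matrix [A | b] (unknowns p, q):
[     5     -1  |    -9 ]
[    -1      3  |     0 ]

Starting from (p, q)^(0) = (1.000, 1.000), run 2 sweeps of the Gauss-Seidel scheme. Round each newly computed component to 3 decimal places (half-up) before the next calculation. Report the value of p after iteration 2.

-1.907

Iteration 1:
  p = (-9 - (-1)·1.000) / (5) = -1.600
  q = (0 - (-1)·-1.600) / (3) = -0.533
Iteration 2:
  p = (-9 - (-1)·-0.533) / (5) = -1.907
  q = (0 - (-1)·-1.907) / (3) = -0.636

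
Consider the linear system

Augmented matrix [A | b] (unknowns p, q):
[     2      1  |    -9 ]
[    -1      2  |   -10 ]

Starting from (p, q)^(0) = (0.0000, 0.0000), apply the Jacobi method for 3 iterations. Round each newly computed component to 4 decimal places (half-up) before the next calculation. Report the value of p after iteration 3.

Iteration 1:
  p = (-9 - (1)·0.0000) / (2) = -4.5000
  q = (-10 - (-1)·0.0000) / (2) = -5.0000
Iteration 2:
  p = (-9 - (1)·-5.0000) / (2) = -2.0000
  q = (-10 - (-1)·-4.5000) / (2) = -7.2500
Iteration 3:
  p = (-9 - (1)·-7.2500) / (2) = -0.8750
  q = (-10 - (-1)·-2.0000) / (2) = -6.0000

-0.8750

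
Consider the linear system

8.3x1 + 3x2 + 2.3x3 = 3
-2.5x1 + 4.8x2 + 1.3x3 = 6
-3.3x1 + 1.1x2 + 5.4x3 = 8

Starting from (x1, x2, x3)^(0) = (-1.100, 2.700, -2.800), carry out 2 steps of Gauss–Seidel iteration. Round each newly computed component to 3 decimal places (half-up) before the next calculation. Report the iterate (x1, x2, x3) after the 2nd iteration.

Iteration 1:
  x1 = (3 - (3)·2.700 - (2.3)·-2.800) / (8.3) = 0.161
  x2 = (6 - (-2.5)·0.161 - (1.3)·-2.800) / (4.8) = 2.092
  x3 = (8 - (-3.3)·0.161 - (1.1)·2.092) / (5.4) = 1.154
Iteration 2:
  x1 = (3 - (3)·2.092 - (2.3)·1.154) / (8.3) = -0.714
  x2 = (6 - (-2.5)·-0.714 - (1.3)·1.154) / (4.8) = 0.566
  x3 = (8 - (-3.3)·-0.714 - (1.1)·0.566) / (5.4) = 0.930

(-0.714, 0.566, 0.930)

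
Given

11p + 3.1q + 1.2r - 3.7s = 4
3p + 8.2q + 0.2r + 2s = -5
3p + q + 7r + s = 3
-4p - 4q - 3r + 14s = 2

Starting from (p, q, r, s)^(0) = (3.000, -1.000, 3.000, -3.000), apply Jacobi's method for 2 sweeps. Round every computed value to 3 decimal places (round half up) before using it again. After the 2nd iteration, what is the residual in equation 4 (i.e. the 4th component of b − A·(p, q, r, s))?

11.731

Iteration 1:
  p = (4 - (3.1)·-1.000 - (1.2)·3.000 - (-3.7)·-3.000) / (11) = -0.691
  q = (-5 - (3)·3.000 - (0.2)·3.000 - (2)·-3.000) / (8.2) = -1.049
  r = (3 - (3)·3.000 - (1)·-1.000 - (1)·-3.000) / (7) = -0.286
  s = (2 - (-4)·3.000 - (-4)·-1.000 - (-3)·3.000) / (14) = 1.357
Iteration 2:
  p = (4 - (3.1)·-1.049 - (1.2)·-0.286 - (-3.7)·1.357) / (11) = 1.147
  q = (-5 - (3)·-0.691 - (0.2)·-0.286 - (2)·1.357) / (8.2) = -0.681
  r = (3 - (3)·-0.691 - (1)·-1.049 - (1)·1.357) / (7) = 0.681
  s = (2 - (-4)·-0.691 - (-4)·-1.049 - (-3)·-0.286) / (14) = -0.416
Residual b − A·x = (-8.862, -2.161, -4.111, 11.731)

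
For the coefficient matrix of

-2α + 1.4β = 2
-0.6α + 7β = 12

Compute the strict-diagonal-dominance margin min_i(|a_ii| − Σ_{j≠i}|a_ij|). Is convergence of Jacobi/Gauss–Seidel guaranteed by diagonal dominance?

row 1: |-2| − (1.4) = 0.6
row 2: |7| − (0.6) = 6.4
minimum over rows = 0.6 → strictly diagonally dominant (convergence guaranteed)

0.6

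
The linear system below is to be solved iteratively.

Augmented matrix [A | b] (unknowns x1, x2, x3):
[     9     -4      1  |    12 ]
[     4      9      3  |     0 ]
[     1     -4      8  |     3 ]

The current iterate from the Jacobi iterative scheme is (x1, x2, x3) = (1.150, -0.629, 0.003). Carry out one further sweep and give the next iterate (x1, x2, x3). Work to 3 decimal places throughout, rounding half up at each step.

One sweep:
  x1 = (12 - (-4)·-0.629 - (1)·0.003) / (9) = 1.053
  x2 = (0 - (4)·1.150 - (3)·0.003) / (9) = -0.512
  x3 = (3 - (1)·1.150 - (-4)·-0.629) / (8) = -0.083

(1.053, -0.512, -0.083)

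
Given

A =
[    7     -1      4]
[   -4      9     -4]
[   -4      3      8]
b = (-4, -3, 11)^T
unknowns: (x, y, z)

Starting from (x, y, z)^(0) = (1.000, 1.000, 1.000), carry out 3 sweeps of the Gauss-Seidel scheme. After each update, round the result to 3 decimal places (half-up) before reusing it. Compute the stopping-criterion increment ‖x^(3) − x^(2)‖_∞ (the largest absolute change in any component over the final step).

0.023

Iteration 1:
  x = (-4 - (-1)·1.000 - (4)·1.000) / (7) = -1.000
  y = (-3 - (-4)·-1.000 - (-4)·1.000) / (9) = -0.333
  z = (11 - (-4)·-1.000 - (3)·-0.333) / (8) = 1.000
Iteration 2:
  x = (-4 - (-1)·-0.333 - (4)·1.000) / (7) = -1.190
  y = (-3 - (-4)·-1.190 - (-4)·1.000) / (9) = -0.418
  z = (11 - (-4)·-1.190 - (3)·-0.418) / (8) = 0.937
Iteration 3:
  x = (-4 - (-1)·-0.418 - (4)·0.937) / (7) = -1.167
  y = (-3 - (-4)·-1.167 - (-4)·0.937) / (9) = -0.436
  z = (11 - (-4)·-1.167 - (3)·-0.436) / (8) = 0.955
Change: (0.023, -0.018, 0.018) → max |·| = 0.023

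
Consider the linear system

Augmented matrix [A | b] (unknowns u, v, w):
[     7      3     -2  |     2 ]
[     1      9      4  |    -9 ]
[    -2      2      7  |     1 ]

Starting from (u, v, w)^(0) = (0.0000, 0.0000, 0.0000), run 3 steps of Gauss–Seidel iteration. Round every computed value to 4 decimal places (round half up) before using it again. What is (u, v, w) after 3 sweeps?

Iteration 1:
  u = (2 - (3)·0.0000 - (-2)·0.0000) / (7) = 0.2857
  v = (-9 - (1)·0.2857 - (4)·0.0000) / (9) = -1.0317
  w = (1 - (-2)·0.2857 - (2)·-1.0317) / (7) = 0.5193
Iteration 2:
  u = (2 - (3)·-1.0317 - (-2)·0.5193) / (7) = 0.8762
  v = (-9 - (1)·0.8762 - (4)·0.5193) / (9) = -1.3282
  w = (1 - (-2)·0.8762 - (2)·-1.3282) / (7) = 0.7727
Iteration 3:
  u = (2 - (3)·-1.3282 - (-2)·0.7727) / (7) = 1.0757
  v = (-9 - (1)·1.0757 - (4)·0.7727) / (9) = -1.4629
  w = (1 - (-2)·1.0757 - (2)·-1.4629) / (7) = 0.8682

(1.0757, -1.4629, 0.8682)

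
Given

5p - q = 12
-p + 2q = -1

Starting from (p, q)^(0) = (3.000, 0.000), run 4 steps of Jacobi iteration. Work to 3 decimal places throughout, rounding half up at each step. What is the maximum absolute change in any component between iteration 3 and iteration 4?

Iteration 1:
  p = (12 - (-1)·0.000) / (5) = 2.400
  q = (-1 - (-1)·3.000) / (2) = 1.000
Iteration 2:
  p = (12 - (-1)·1.000) / (5) = 2.600
  q = (-1 - (-1)·2.400) / (2) = 0.700
Iteration 3:
  p = (12 - (-1)·0.700) / (5) = 2.540
  q = (-1 - (-1)·2.600) / (2) = 0.800
Iteration 4:
  p = (12 - (-1)·0.800) / (5) = 2.560
  q = (-1 - (-1)·2.540) / (2) = 0.770
Change: (0.020, -0.030) → max |·| = 0.030

0.030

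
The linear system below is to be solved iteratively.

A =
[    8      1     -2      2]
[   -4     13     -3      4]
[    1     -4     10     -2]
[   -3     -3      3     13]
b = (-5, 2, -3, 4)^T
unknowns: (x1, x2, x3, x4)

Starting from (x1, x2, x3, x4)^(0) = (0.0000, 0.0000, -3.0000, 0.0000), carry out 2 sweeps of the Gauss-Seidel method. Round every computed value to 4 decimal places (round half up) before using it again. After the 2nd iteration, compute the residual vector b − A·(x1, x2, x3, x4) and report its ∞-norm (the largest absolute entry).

Iteration 1:
  x1 = (-5 - (1)·0.0000 - (-2)·-3.0000 - (2)·0.0000) / (8) = -1.3750
  x2 = (2 - (-4)·-1.3750 - (-3)·-3.0000 - (4)·0.0000) / (13) = -0.9615
  x3 = (-3 - (1)·-1.3750 - (-4)·-0.9615 - (-2)·0.0000) / (10) = -0.5471
  x4 = (4 - (-3)·-1.3750 - (-3)·-0.9615 - (3)·-0.5471) / (13) = -0.1052
Iteration 2:
  x1 = (-5 - (1)·-0.9615 - (-2)·-0.5471 - (2)·-0.1052) / (8) = -0.6153
  x2 = (2 - (-4)·-0.6153 - (-3)·-0.5471 - (4)·-0.1052) / (13) = -0.1294
  x3 = (-3 - (1)·-0.6153 - (-4)·-0.1294 - (-2)·-0.1052) / (10) = -0.3113
  x4 = (4 - (-3)·-0.6153 - (-3)·-0.1294 - (3)·-0.3113) / (13) = 0.2077
Residual b − A·x = (-0.9862, -0.5437, 0.6261, -0.0003); ∞-norm = 0.9862

0.9862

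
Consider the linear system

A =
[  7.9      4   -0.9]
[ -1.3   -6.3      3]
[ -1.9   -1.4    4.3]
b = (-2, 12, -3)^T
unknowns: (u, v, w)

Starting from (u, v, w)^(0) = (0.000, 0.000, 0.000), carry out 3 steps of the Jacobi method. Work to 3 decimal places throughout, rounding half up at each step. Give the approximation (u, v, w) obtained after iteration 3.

Iteration 1:
  u = (-2 - (4)·0.000 - (-0.9)·0.000) / (7.9) = -0.253
  v = (12 - (-1.3)·0.000 - (3)·0.000) / (-6.3) = -1.905
  w = (-3 - (-1.9)·0.000 - (-1.4)·0.000) / (4.3) = -0.698
Iteration 2:
  u = (-2 - (4)·-1.905 - (-0.9)·-0.698) / (7.9) = 0.632
  v = (12 - (-1.3)·-0.253 - (3)·-0.698) / (-6.3) = -2.185
  w = (-3 - (-1.9)·-0.253 - (-1.4)·-1.905) / (4.3) = -1.430
Iteration 3:
  u = (-2 - (4)·-2.185 - (-0.9)·-1.430) / (7.9) = 0.690
  v = (12 - (-1.3)·0.632 - (3)·-1.430) / (-6.3) = -2.716
  w = (-3 - (-1.9)·0.632 - (-1.4)·-2.185) / (4.3) = -1.130

(0.690, -2.716, -1.130)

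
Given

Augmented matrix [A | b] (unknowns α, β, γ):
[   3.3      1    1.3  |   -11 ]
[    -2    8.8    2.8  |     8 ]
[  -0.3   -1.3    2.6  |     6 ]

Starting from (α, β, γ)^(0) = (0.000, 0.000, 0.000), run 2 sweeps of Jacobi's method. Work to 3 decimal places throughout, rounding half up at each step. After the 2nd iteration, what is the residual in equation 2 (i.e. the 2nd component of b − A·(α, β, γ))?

Iteration 1:
  α = (-11 - (1)·0.000 - (1.3)·0.000) / (3.3) = -3.333
  β = (8 - (-2)·0.000 - (2.8)·0.000) / (8.8) = 0.909
  γ = (6 - (-0.3)·0.000 - (-1.3)·0.000) / (2.6) = 2.308
Iteration 2:
  α = (-11 - (1)·0.909 - (1.3)·2.308) / (3.3) = -4.518
  β = (8 - (-2)·-3.333 - (2.8)·2.308) / (8.8) = -0.583
  γ = (6 - (-0.3)·-3.333 - (-1.3)·0.909) / (2.6) = 2.378
Residual b − A·x = (1.401, -2.564, -2.296)

-2.564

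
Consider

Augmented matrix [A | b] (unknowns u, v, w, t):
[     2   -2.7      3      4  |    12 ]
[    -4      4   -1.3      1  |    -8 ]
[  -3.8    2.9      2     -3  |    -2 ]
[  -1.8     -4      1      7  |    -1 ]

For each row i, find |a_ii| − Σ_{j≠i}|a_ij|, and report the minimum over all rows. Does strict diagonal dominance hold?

row 1: |2| − (2.7+3+4) = -7.7
row 2: |4| − (4+1.3+1) = -2.3
row 3: |2| − (3.8+2.9+3) = -7.7
row 4: |7| − (1.8+4+1) = 0.2
minimum over rows = -7.7 → not strictly diagonally dominant

-7.7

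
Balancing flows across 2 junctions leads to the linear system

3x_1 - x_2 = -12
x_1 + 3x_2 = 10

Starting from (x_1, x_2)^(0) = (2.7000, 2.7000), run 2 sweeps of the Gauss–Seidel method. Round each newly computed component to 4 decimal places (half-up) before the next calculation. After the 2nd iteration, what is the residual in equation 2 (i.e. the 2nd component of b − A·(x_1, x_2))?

Iteration 1:
  x_1 = (-12 - (-1)·2.7000) / (3) = -3.1000
  x_2 = (10 - (1)·-3.1000) / (3) = 4.3667
Iteration 2:
  x_1 = (-12 - (-1)·4.3667) / (3) = -2.5444
  x_2 = (10 - (1)·-2.5444) / (3) = 4.1815
Residual b − A·x = (-0.1853, -0.0001)

-0.0001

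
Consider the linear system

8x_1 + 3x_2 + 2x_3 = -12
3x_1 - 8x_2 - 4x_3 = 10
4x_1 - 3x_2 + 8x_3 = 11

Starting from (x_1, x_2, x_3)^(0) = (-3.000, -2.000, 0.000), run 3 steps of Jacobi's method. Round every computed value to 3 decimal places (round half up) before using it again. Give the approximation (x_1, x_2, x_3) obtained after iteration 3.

(-0.742, -2.107, 0.973)

Iteration 1:
  x_1 = (-12 - (3)·-2.000 - (2)·0.000) / (8) = -0.750
  x_2 = (10 - (3)·-3.000 - (-4)·0.000) / (-8) = -2.375
  x_3 = (11 - (4)·-3.000 - (-3)·-2.000) / (8) = 2.125
Iteration 2:
  x_1 = (-12 - (3)·-2.375 - (2)·2.125) / (8) = -1.141
  x_2 = (10 - (3)·-0.750 - (-4)·2.125) / (-8) = -2.594
  x_3 = (11 - (4)·-0.750 - (-3)·-2.375) / (8) = 0.859
Iteration 3:
  x_1 = (-12 - (3)·-2.594 - (2)·0.859) / (8) = -0.742
  x_2 = (10 - (3)·-1.141 - (-4)·0.859) / (-8) = -2.107
  x_3 = (11 - (4)·-1.141 - (-3)·-2.594) / (8) = 0.973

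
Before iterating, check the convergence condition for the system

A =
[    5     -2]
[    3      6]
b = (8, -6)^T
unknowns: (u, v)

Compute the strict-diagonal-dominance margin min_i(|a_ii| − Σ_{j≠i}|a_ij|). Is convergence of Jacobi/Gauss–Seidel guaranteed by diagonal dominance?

row 1: |5| − (2) = 3
row 2: |6| − (3) = 3
minimum over rows = 3 → strictly diagonally dominant (convergence guaranteed)

3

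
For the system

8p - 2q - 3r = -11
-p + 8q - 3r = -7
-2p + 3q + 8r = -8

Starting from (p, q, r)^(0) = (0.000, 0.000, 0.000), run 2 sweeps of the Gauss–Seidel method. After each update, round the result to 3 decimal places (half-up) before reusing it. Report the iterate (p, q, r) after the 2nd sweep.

Iteration 1:
  p = (-11 - (-2)·0.000 - (-3)·0.000) / (8) = -1.375
  q = (-7 - (-1)·-1.375 - (-3)·0.000) / (8) = -1.047
  r = (-8 - (-2)·-1.375 - (3)·-1.047) / (8) = -0.951
Iteration 2:
  p = (-11 - (-2)·-1.047 - (-3)·-0.951) / (8) = -1.993
  q = (-7 - (-1)·-1.993 - (-3)·-0.951) / (8) = -1.481
  r = (-8 - (-2)·-1.993 - (3)·-1.481) / (8) = -0.943

(-1.993, -1.481, -0.943)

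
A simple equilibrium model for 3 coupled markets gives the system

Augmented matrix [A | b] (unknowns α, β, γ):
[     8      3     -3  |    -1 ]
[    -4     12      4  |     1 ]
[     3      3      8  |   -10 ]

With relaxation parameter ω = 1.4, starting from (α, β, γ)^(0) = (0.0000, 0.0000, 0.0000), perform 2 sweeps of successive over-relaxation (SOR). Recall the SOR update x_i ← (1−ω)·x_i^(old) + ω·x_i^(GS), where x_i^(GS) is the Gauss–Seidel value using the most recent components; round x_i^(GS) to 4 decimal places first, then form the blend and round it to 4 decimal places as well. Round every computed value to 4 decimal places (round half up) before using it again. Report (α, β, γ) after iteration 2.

Iteration 1:
  α: GS value = (-1 - (3)·0.0000 - (-3)·0.0000) / (8) = -0.1250;  α ← (1−ω)·0.0000 + ω·-0.1250 = -0.1750
  β: GS value = (1 - (-4)·-0.1750 - (4)·0.0000) / (12) = 0.0250;  β ← (1−ω)·0.0000 + ω·0.0250 = 0.0350
  γ: GS value = (-10 - (3)·-0.1750 - (3)·0.0350) / (8) = -1.1975;  γ ← (1−ω)·0.0000 + ω·-1.1975 = -1.6765
Iteration 2:
  α: GS value = (-1 - (3)·0.0350 - (-3)·-1.6765) / (8) = -0.7668;  α ← (1−ω)·-0.1750 + ω·-0.7668 = -1.0035
  β: GS value = (1 - (-4)·-1.0035 - (4)·-1.6765) / (12) = 0.3077;  β ← (1−ω)·0.0350 + ω·0.3077 = 0.4168
  γ: GS value = (-10 - (3)·-1.0035 - (3)·0.4168) / (8) = -1.0300;  γ ← (1−ω)·-1.6765 + ω·-1.0300 = -0.7714

(-1.0035, 0.4168, -0.7714)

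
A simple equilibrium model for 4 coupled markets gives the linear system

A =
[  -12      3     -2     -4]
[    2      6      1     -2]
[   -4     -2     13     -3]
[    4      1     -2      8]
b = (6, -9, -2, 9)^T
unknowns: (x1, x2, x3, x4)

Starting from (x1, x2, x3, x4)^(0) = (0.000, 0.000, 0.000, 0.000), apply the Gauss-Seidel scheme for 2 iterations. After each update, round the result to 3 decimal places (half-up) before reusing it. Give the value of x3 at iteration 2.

Iteration 1:
  x1 = (6 - (3)·0.000 - (-2)·0.000 - (-4)·0.000) / (-12) = -0.500
  x2 = (-9 - (2)·-0.500 - (1)·0.000 - (-2)·0.000) / (6) = -1.333
  x3 = (-2 - (-4)·-0.500 - (-2)·-1.333 - (-3)·0.000) / (13) = -0.513
  x4 = (9 - (4)·-0.500 - (1)·-1.333 - (-2)·-0.513) / (8) = 1.413
Iteration 2:
  x1 = (6 - (3)·-1.333 - (-2)·-0.513 - (-4)·1.413) / (-12) = -1.219
  x2 = (-9 - (2)·-1.219 - (1)·-0.513 - (-2)·1.413) / (6) = -0.537
  x3 = (-2 - (-4)·-1.219 - (-2)·-0.537 - (-3)·1.413) / (13) = -0.285
  x4 = (9 - (4)·-1.219 - (1)·-0.537 - (-2)·-0.285) / (8) = 1.730

-0.285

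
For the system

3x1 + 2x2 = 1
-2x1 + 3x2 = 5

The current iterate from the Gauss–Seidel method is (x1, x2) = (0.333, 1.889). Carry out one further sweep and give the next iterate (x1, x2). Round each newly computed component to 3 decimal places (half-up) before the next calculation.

One sweep:
  x1 = (1 - (2)·1.889) / (3) = -0.926
  x2 = (5 - (-2)·-0.926) / (3) = 1.049

(-0.926, 1.049)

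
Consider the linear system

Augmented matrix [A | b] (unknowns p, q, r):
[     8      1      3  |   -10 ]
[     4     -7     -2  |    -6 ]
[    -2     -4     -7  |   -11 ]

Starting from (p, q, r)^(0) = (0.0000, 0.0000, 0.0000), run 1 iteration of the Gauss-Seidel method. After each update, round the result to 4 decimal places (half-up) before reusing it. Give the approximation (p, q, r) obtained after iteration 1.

(-1.2500, 0.1429, 1.8469)

Iteration 1:
  p = (-10 - (1)·0.0000 - (3)·0.0000) / (8) = -1.2500
  q = (-6 - (4)·-1.2500 - (-2)·0.0000) / (-7) = 0.1429
  r = (-11 - (-2)·-1.2500 - (-4)·0.1429) / (-7) = 1.8469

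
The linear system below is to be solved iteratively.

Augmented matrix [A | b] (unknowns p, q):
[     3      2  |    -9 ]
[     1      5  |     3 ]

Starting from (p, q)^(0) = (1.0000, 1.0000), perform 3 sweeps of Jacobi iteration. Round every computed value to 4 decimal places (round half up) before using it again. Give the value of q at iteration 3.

Iteration 1:
  p = (-9 - (2)·1.0000) / (3) = -3.6667
  q = (3 - (1)·1.0000) / (5) = 0.4000
Iteration 2:
  p = (-9 - (2)·0.4000) / (3) = -3.2667
  q = (3 - (1)·-3.6667) / (5) = 1.3333
Iteration 3:
  p = (-9 - (2)·1.3333) / (3) = -3.8889
  q = (3 - (1)·-3.2667) / (5) = 1.2533

1.2533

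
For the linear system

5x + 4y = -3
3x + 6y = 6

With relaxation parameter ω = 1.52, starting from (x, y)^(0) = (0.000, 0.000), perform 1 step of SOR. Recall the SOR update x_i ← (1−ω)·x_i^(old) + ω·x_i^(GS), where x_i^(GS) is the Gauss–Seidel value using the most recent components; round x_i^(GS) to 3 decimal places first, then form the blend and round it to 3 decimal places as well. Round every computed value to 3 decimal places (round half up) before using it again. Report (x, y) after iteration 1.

Iteration 1:
  x: GS value = (-3 - (4)·0.000) / (5) = -0.600;  x ← (1−ω)·0.000 + ω·-0.600 = -0.912
  y: GS value = (6 - (3)·-0.912) / (6) = 1.456;  y ← (1−ω)·0.000 + ω·1.456 = 2.213

(-0.912, 2.213)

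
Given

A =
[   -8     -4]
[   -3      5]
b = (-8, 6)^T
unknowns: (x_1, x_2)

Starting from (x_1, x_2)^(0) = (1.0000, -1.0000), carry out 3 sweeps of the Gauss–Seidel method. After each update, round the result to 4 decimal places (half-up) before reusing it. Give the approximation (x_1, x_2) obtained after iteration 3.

(0.4150, 1.4490)

Iteration 1:
  x_1 = (-8 - (-4)·-1.0000) / (-8) = 1.5000
  x_2 = (6 - (-3)·1.5000) / (5) = 2.1000
Iteration 2:
  x_1 = (-8 - (-4)·2.1000) / (-8) = -0.0500
  x_2 = (6 - (-3)·-0.0500) / (5) = 1.1700
Iteration 3:
  x_1 = (-8 - (-4)·1.1700) / (-8) = 0.4150
  x_2 = (6 - (-3)·0.4150) / (5) = 1.4490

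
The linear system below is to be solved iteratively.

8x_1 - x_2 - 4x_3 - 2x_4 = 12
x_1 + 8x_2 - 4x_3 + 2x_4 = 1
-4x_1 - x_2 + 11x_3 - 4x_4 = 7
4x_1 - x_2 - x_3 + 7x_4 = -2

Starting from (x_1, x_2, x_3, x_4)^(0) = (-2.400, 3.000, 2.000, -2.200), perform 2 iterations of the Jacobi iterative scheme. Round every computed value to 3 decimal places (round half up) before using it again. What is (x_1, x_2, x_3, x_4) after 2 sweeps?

Iteration 1:
  x_1 = (12 - (-1)·3.000 - (-4)·2.000 - (-2)·-2.200) / (8) = 2.325
  x_2 = (1 - (1)·-2.400 - (-4)·2.000 - (2)·-2.200) / (8) = 1.975
  x_3 = (7 - (-4)·-2.400 - (-1)·3.000 - (-4)·-2.200) / (11) = -0.764
  x_4 = (-2 - (4)·-2.400 - (-1)·3.000 - (-1)·2.000) / (7) = 1.800
Iteration 2:
  x_1 = (12 - (-1)·1.975 - (-4)·-0.764 - (-2)·1.800) / (8) = 1.815
  x_2 = (1 - (1)·2.325 - (-4)·-0.764 - (2)·1.800) / (8) = -0.998
  x_3 = (7 - (-4)·2.325 - (-1)·1.975 - (-4)·1.800) / (11) = 2.316
  x_4 = (-2 - (4)·2.325 - (-1)·1.975 - (-1)·-0.764) / (7) = -1.441

(1.815, -0.998, 2.316, -1.441)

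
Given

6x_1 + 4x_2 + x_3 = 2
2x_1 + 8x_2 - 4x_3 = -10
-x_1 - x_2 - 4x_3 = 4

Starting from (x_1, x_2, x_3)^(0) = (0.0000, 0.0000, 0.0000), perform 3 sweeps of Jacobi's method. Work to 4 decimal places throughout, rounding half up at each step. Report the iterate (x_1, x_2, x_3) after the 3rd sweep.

(1.6840, -1.9687, -0.8750)

Iteration 1:
  x_1 = (2 - (4)·0.0000 - (1)·0.0000) / (6) = 0.3333
  x_2 = (-10 - (2)·0.0000 - (-4)·0.0000) / (8) = -1.2500
  x_3 = (4 - (-1)·0.0000 - (-1)·0.0000) / (-4) = -1.0000
Iteration 2:
  x_1 = (2 - (4)·-1.2500 - (1)·-1.0000) / (6) = 1.3333
  x_2 = (-10 - (2)·0.3333 - (-4)·-1.0000) / (8) = -1.8333
  x_3 = (4 - (-1)·0.3333 - (-1)·-1.2500) / (-4) = -0.7708
Iteration 3:
  x_1 = (2 - (4)·-1.8333 - (1)·-0.7708) / (6) = 1.6840
  x_2 = (-10 - (2)·1.3333 - (-4)·-0.7708) / (8) = -1.9687
  x_3 = (4 - (-1)·1.3333 - (-1)·-1.8333) / (-4) = -0.8750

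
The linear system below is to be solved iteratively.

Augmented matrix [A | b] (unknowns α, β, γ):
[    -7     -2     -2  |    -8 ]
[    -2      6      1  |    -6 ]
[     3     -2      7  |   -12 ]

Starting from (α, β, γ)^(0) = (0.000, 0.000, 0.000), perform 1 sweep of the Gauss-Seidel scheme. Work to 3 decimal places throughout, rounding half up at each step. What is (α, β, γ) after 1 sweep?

Iteration 1:
  α = (-8 - (-2)·0.000 - (-2)·0.000) / (-7) = 1.143
  β = (-6 - (-2)·1.143 - (1)·0.000) / (6) = -0.619
  γ = (-12 - (3)·1.143 - (-2)·-0.619) / (7) = -2.381

(1.143, -0.619, -2.381)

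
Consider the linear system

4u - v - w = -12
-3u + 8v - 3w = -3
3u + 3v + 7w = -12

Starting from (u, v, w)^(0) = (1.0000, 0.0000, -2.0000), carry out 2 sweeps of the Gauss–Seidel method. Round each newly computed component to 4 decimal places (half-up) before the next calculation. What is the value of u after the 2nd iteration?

Iteration 1:
  u = (-12 - (-1)·0.0000 - (-1)·-2.0000) / (4) = -3.5000
  v = (-3 - (-3)·-3.5000 - (-3)·-2.0000) / (8) = -2.4375
  w = (-12 - (3)·-3.5000 - (3)·-2.4375) / (7) = 0.8304
Iteration 2:
  u = (-12 - (-1)·-2.4375 - (-1)·0.8304) / (4) = -3.4018
  v = (-3 - (-3)·-3.4018 - (-3)·0.8304) / (8) = -1.3393
  w = (-12 - (3)·-3.4018 - (3)·-1.3393) / (7) = 0.3176

-3.4018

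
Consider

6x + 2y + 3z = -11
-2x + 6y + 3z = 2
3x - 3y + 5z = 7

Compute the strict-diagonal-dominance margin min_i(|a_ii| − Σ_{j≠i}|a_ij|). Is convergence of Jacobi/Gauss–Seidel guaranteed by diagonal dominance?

-1

row 1: |6| − (2+3) = 1
row 2: |6| − (2+3) = 1
row 3: |5| − (3+3) = -1
minimum over rows = -1 → not strictly diagonally dominant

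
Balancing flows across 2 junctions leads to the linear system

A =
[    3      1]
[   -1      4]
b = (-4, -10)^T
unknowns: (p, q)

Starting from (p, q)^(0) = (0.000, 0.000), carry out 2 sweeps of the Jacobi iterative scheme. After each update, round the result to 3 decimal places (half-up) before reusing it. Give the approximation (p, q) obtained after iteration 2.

(-0.500, -2.833)

Iteration 1:
  p = (-4 - (1)·0.000) / (3) = -1.333
  q = (-10 - (-1)·0.000) / (4) = -2.500
Iteration 2:
  p = (-4 - (1)·-2.500) / (3) = -0.500
  q = (-10 - (-1)·-1.333) / (4) = -2.833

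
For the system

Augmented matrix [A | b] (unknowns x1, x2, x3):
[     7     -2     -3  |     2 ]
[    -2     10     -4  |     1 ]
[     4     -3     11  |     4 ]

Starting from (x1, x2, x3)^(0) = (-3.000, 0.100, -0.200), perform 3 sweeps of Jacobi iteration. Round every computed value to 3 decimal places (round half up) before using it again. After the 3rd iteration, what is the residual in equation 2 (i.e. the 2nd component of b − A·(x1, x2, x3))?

Iteration 1:
  x1 = (2 - (-2)·0.100 - (-3)·-0.200) / (7) = 0.229
  x2 = (1 - (-2)·-3.000 - (-4)·-0.200) / (10) = -0.580
  x3 = (4 - (4)·-3.000 - (-3)·0.100) / (11) = 1.482
Iteration 2:
  x1 = (2 - (-2)·-0.580 - (-3)·1.482) / (7) = 0.755
  x2 = (1 - (-2)·0.229 - (-4)·1.482) / (10) = 0.739
  x3 = (4 - (4)·0.229 - (-3)·-0.580) / (11) = 0.122
Iteration 3:
  x1 = (2 - (-2)·0.739 - (-3)·0.122) / (7) = 0.549
  x2 = (1 - (-2)·0.755 - (-4)·0.122) / (10) = 0.300
  x3 = (4 - (4)·0.755 - (-3)·0.739) / (11) = 0.291
Residual b − A·x = (-0.370, 0.262, -0.497)

0.262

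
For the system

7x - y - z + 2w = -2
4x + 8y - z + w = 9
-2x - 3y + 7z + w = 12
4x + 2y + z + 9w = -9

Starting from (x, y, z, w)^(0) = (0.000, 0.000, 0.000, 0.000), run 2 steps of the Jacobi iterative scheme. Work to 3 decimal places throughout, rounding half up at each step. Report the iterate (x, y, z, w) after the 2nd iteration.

(0.406, 1.607, 2.258, -1.313)

Iteration 1:
  x = (-2 - (-1)·0.000 - (-1)·0.000 - (2)·0.000) / (7) = -0.286
  y = (9 - (4)·0.000 - (-1)·0.000 - (1)·0.000) / (8) = 1.125
  z = (12 - (-2)·0.000 - (-3)·0.000 - (1)·0.000) / (7) = 1.714
  w = (-9 - (4)·0.000 - (2)·0.000 - (1)·0.000) / (9) = -1.000
Iteration 2:
  x = (-2 - (-1)·1.125 - (-1)·1.714 - (2)·-1.000) / (7) = 0.406
  y = (9 - (4)·-0.286 - (-1)·1.714 - (1)·-1.000) / (8) = 1.607
  z = (12 - (-2)·-0.286 - (-3)·1.125 - (1)·-1.000) / (7) = 2.258
  w = (-9 - (4)·-0.286 - (2)·1.125 - (1)·1.714) / (9) = -1.313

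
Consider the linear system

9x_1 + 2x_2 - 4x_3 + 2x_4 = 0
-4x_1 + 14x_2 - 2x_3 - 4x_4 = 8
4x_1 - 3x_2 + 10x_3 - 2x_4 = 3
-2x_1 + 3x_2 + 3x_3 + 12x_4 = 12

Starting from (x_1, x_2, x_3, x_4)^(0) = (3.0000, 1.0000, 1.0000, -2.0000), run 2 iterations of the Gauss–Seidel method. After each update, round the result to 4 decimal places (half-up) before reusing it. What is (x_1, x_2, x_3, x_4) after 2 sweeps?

(-0.4358, 0.7215, 0.9097, 0.5196)

Iteration 1:
  x_1 = (0 - (2)·1.0000 - (-4)·1.0000 - (2)·-2.0000) / (9) = 0.6667
  x_2 = (8 - (-4)·0.6667 - (-2)·1.0000 - (-4)·-2.0000) / (14) = 0.3333
  x_3 = (3 - (4)·0.6667 - (-3)·0.3333 - (-2)·-2.0000) / (10) = -0.2667
  x_4 = (12 - (-2)·0.6667 - (3)·0.3333 - (3)·-0.2667) / (12) = 1.0945
Iteration 2:
  x_1 = (0 - (2)·0.3333 - (-4)·-0.2667 - (2)·1.0945) / (9) = -0.4358
  x_2 = (8 - (-4)·-0.4358 - (-2)·-0.2667 - (-4)·1.0945) / (14) = 0.7215
  x_3 = (3 - (4)·-0.4358 - (-3)·0.7215 - (-2)·1.0945) / (10) = 0.9097
  x_4 = (12 - (-2)·-0.4358 - (3)·0.7215 - (3)·0.9097) / (12) = 0.5196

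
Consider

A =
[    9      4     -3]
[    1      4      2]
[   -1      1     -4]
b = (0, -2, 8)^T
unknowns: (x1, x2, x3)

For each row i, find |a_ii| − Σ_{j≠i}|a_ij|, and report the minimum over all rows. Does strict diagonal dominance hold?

1

row 1: |9| − (4+3) = 2
row 2: |4| − (1+2) = 1
row 3: |-4| − (1+1) = 2
minimum over rows = 1 → strictly diagonally dominant (convergence guaranteed)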